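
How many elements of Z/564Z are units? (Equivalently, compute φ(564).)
An element a ∈ Z/564Z is a unit iff gcd(a, 564) = 1, so the number of units is φ(564). φ is multiplicative, with φ(p^e) = p^e − p^(e−1). Factorise 564 = 2^2 · 3 · 47. Then
  φ(564) = (2^2 − 2^1) · (3 − 1) · (47 − 1) = 2 · 2 · 46 = 184.

Final answer: Z/564Z has φ(564) = 184 units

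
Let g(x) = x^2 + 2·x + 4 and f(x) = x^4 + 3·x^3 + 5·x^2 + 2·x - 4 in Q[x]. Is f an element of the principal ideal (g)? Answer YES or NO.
In Q[x] the ideal (g) consists of all multiples of g, so f ∈ (g) iff g | f, i.e. iff the remainder of f on division by g is 0. Divide f by g (g is monic, so eliminate the leading term of the running remainder at each step):
  leading term x^4: subtract (x^2)·g(x) = x^4 + 2·x^3 + 4·x^2, leaving x^3 + x^2 + 2·x - 4
  leading term x^3: subtract (x)·g(x) = x^3 + 2·x^2 + 4·x, leaving -x^2 - 2·x - 4
  leading term -x^2: subtract (-1)·g(x) = -x^2 - 2·x - 4, leaving 0
The remainder is 0, so f(x) = g(x) · h(x) with h(x) = x^2 + x - 1. Hence g | f, i.e. f ∈ (g).

Final answer: YES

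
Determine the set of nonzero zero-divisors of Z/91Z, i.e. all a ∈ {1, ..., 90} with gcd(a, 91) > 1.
nonzero zero-divisors of Z/91Z = {7, 13, 14, 21, 26, 28, 35, 39, 42, 49, 52, 56, 63, 65, 70, 77, 78, 84}

An element a ∈ Z/91Z (with a ≠ 0) is a zero-divisor iff gcd(a, 91) > 1 (because a is a unit precisely when gcd(a, n) = 1, and in Z/nZ every nonzero, non-unit element is a zero-divisor). Scan a = 1, ..., 90 and keep those with gcd(a, 91) > 1:
  gcd(7, 91) = 7, gcd(13, 91) = 13, gcd(14, 91) = 7, gcd(21, 91) = 7, gcd(26, 91) = 13, gcd(28, 91) = 7, gcd(35, 91) = 7, gcd(39, 91) = 13, gcd(42, 91) = 7, gcd(49, 91) = 7, gcd(52, 91) = 13, gcd(56, 91) = 7, gcd(63, 91) = 7, gcd(65, 91) = 13, gcd(70, 91) = 7, gcd(77, 91) = 7, gcd(78, 91) = 13, gcd(84, 91) = 7.
All other a ∈ {1, ..., 90} have gcd(a, 91) = 1 and are units. So the nonzero zero-divisors are exactly the 18 values of a appearing in this scan.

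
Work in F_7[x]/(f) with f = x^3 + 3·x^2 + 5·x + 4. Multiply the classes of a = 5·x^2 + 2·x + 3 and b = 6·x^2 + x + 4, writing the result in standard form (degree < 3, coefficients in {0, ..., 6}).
Multiply as integer polynomials: a · b = 30·x^4 + 17·x^3 + 40·x^2 + 11·x + 12. Reducing coefficients mod 7: a · b ≡ 2·x^4 + 3·x^3 + 5·x^2 + 4·x + 5. Now divide by f(x) = x^3 + 3·x^2 + 5·x + 4 in F_7[x], eliminating the leading term at each step:
  leading term 2·x^4: subtract (2·x)·f(x) = 2·x^4 + 6·x^3 + 3·x^2 + x, leaving 4·x^3 + 2·x^2 + 3·x + 5 (coefficients mod 7)
  leading term 4·x^3: subtract (4)·f(x) = 4·x^3 + 5·x^2 + 6·x + 2, leaving 4·x^2 + 4·x + 3 (coefficients mod 7)
The degree is now < 3, so this is the remainder. Hence a · b ≡ 4·x^2 + 4·x + 3 in F_7[x]/(f).

Final answer: a · b ≡ 4·x^2 + 4·x + 3 (mod f(x))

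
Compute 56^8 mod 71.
4

Use repeated squaring. Binary(8) = 1000. Walk through the bits of the exponent 8 left-to-right: at each bit after the leading one, square the running value, then multiply by 56 if the bit is 1 (always reducing mod 71):
  bit 1 = 1 (leading): start with 56.
  bit 2 = 0: square 56^2 = 3136 ≡ 12 (mod 71).
  bit 3 = 0: square 12^2 = 144 ≡ 2 (mod 71).
  bit 4 = 0: square 2^2 = 4 (mod 71).
Final value: 56^8 ≡ 4 (mod 71).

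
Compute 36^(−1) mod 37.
Apply the extended Euclidean algorithm to (37, 36), tracking rows (r, s, t) with s·37 + t·36 = r. Each division r_prev = q·r_cur + r_new produces the new row as (previous row) − q·(current row):
  row A: (37, 1, 0)   [1·37 + 0·36 = 37]
  row B: (36, 0, 1)   [0·37 + 1·36 = 36]
  37 = 1·36 + 1   → row C = row A − 1·row B = (1, 1, −1)   [check: 1·37 − 1·36 = 1]
  36 = 36·1 + 0   → remainder 0, stop. gcd = 1 (last nonzero row C).
The gcd is 1, so 36 is invertible mod 37. The last nonzero row gives 1·37 − 1·36 = 1, so t = −1. So 36^(−1) ≡ −1 ≡ 36 (mod 37). Verify: 36 · 36 = 1296 ≡ 1 (mod 37). ✓

Final answer: 36^(−1) ≡ 36 (mod 37)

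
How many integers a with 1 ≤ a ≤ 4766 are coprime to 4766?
2382

The number of a ∈ {1, ..., 4766} with gcd(a, 4766) = 1 is by definition Euler's totient φ(4766). φ is multiplicative, with φ(p^e) = p^e − p^(e−1). Factorise 4766 = 2 · 2383. Then
  φ(4766) = (2 − 1) · (2383 − 1) = 1 · 2382 = 2382.
So there are 2382 such integers.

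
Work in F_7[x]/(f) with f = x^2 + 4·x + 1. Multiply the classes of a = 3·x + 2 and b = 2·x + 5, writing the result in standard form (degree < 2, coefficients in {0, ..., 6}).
a · b ≡ 2·x + 4 (mod f(x))

Multiply as integer polynomials: a · b = 6·x^2 + 19·x + 10. Reducing coefficients mod 7: a · b ≡ 6·x^2 + 5·x + 3. Now divide by f(x) = x^2 + 4·x + 1 in F_7[x], eliminating the leading term at each step:
  leading term 6·x^2: subtract (6)·f(x) = 6·x^2 + 3·x + 6, leaving 2·x + 4 (coefficients mod 7)
The degree is now < 2, so this is the remainder. Hence a · b ≡ 2·x + 4 in F_7[x]/(f).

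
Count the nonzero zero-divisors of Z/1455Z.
Z/1455Z has 686 nonzero zero-divisors

In Z/1455Z each nonzero element is either a unit (gcd with 1455 is 1) or a zero-divisor (gcd > 1). The number of units is φ(1455): factorise 1455 = 3 · 5 · 97, so φ(1455) = (3 − 1) · (5 − 1) · (97 − 1) = 2 · 4 · 96 = 768. The nonzero elements number 1455 − 1 = 1454. Hence the nonzero zero-divisors number 1454 − 768 = 686.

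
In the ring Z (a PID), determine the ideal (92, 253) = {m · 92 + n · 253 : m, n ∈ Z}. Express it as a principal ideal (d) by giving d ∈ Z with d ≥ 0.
(92, 253) = (23); d = 23

In the PID Z, (a, b) is generated by gcd(a, b). Compute gcd(253, 92) with the extended Euclidean algorithm, tracking rows (r, s, t) with s·253 + t·92 = r:
  row A: (253, 1, 0)   [1·253 + 0·92 = 253]
  row B: (92, 0, 1)   [0·253 + 1·92 = 92]
  253 = 2·92 + 69   → row C = row A − 2·row B = (69, 1, −2)   [check: 1·253 − 2·92 = 69]
  92 = 1·69 + 23   → row D = row B − 1·row C = (23, −1, 3)   [check: −1·253 + 3·92 = 23]
  69 = 3·23 + 0   → remainder 0, stop. gcd = 23 (last nonzero row D).
So gcd(92, 253) = 23, with Bézout identity −1·253 + 3·92 = 23. Containment (⊇): the Bézout identity exhibits 23 as an element of (92, 253), giving (23) ⊆ (92, 253). Containment (⊆): since 23 | 92 and 23 | 253 (92 = 23·4, 253 = 23·11), every Z-linear combination of 92 and 253 is divisible by 23, so (92, 253) ⊆ (23). Therefore (92, 253) = (23), d = 23.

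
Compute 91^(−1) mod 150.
91^(−1) ≡ 61 (mod 150)

Apply the extended Euclidean algorithm to (150, 91), tracking rows (r, s, t) with s·150 + t·91 = r. Each division r_prev = q·r_cur + r_new produces the new row as (previous row) − q·(current row):
  row A: (150, 1, 0)   [1·150 + 0·91 = 150]
  row B: (91, 0, 1)   [0·150 + 1·91 = 91]
  150 = 1·91 + 59   → row C = row A − 1·row B = (59, 1, −1)   [check: 1·150 − 1·91 = 59]
  91 = 1·59 + 32   → row D = row B − 1·row C = (32, −1, 2)   [check: −1·150 + 2·91 = 32]
  59 = 1·32 + 27   → row E = row C − 1·row D = (27, 2, −3)   [check: 2·150 − 3·91 = 27]
  32 = 1·27 + 5   → row F = row D − 1·row E = (5, −3, 5)   [check: −3·150 + 5·91 = 5]
  27 = 5·5 + 2   → row G = row E − 5·row F = (2, 17, −28)   [check: 17·150 − 28·91 = 2]
  5 = 2·2 + 1   → row H = row F − 2·row G = (1, −37, 61)   [check: −37·150 + 61·91 = 1]
  2 = 2·1 + 0   → remainder 0, stop. gcd = 1 (last nonzero row H).
The gcd is 1, so 91 is invertible mod 150. The last nonzero row gives −37·150 + 61·91 = 1, so t = 61. So 91^(−1) ≡ 61 (mod 150). Verify: 91 · 61 = 5551 ≡ 1 (mod 150). ✓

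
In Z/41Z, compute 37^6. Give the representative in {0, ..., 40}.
Use repeated squaring. Binary(6) = 110. Walk through the bits of the exponent 6 left-to-right: at each bit after the leading one, square the running value, then multiply by 37 if the bit is 1 (always reducing mod 41):
  bit 1 = 1 (leading): start with 37.
  bit 2 = 1: square 37^2 = 1369 ≡ 16; bit is 1, so multiply 16·37 = 592 ≡ 18 (mod 41).
  bit 3 = 0: square 18^2 = 324 ≡ 37 (mod 41).
Final value: 37^6 ≡ 37 (mod 41).

Final answer: 37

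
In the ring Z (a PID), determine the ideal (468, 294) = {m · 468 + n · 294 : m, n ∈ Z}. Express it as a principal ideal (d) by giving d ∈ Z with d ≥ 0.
(468, 294) = (6); d = 6

In the PID Z, (a, b) is generated by gcd(a, b). Compute gcd(468, 294) with the extended Euclidean algorithm, tracking rows (r, s, t) with s·468 + t·294 = r:
  row A: (468, 1, 0)   [1·468 + 0·294 = 468]
  row B: (294, 0, 1)   [0·468 + 1·294 = 294]
  468 = 1·294 + 174   → row C = row A − 1·row B = (174, 1, −1)   [check: 1·468 − 1·294 = 174]
  294 = 1·174 + 120   → row D = row B − 1·row C = (120, −1, 2)   [check: −1·468 + 2·294 = 120]
  174 = 1·120 + 54   → row E = row C − 1·row D = (54, 2, −3)   [check: 2·468 − 3·294 = 54]
  120 = 2·54 + 12   → row F = row D − 2·row E = (12, −5, 8)   [check: −5·468 + 8·294 = 12]
  54 = 4·12 + 6   → row G = row E − 4·row F = (6, 22, −35)   [check: 22·468 − 35·294 = 6]
  12 = 2·6 + 0   → remainder 0, stop. gcd = 6 (last nonzero row G).
So gcd(468, 294) = 6, with Bézout identity 22·468 − 35·294 = 6. Containment (⊇): the Bézout identity exhibits 6 as an element of (468, 294), giving (6) ⊆ (468, 294). Containment (⊆): since 6 | 468 and 6 | 294 (468 = 6·78, 294 = 6·49), every Z-linear combination of 468 and 294 is divisible by 6, so (468, 294) ⊆ (6). Therefore (468, 294) = (6), d = 6.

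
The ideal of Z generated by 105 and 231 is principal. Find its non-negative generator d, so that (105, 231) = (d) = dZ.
In the PID Z, (a, b) is generated by gcd(a, b). Compute gcd(231, 105) with the extended Euclidean algorithm, tracking rows (r, s, t) with s·231 + t·105 = r:
  row A: (231, 1, 0)   [1·231 + 0·105 = 231]
  row B: (105, 0, 1)   [0·231 + 1·105 = 105]
  231 = 2·105 + 21   → row C = row A − 2·row B = (21, 1, −2)   [check: 1·231 − 2·105 = 21]
  105 = 5·21 + 0   → remainder 0, stop. gcd = 21 (last nonzero row C).
So gcd(105, 231) = 21, with Bézout identity 1·231 − 2·105 = 21. Containment (⊇): the Bézout identity exhibits 21 as an element of (105, 231), giving (21) ⊆ (105, 231). Containment (⊆): since 21 | 105 and 21 | 231 (105 = 21·5, 231 = 21·11), every Z-linear combination of 105 and 231 is divisible by 21, so (105, 231) ⊆ (21). Therefore (105, 231) = (21), d = 21.

Final answer: (105, 231) = (21); d = 21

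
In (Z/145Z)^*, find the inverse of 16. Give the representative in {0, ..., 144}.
16^(−1) ≡ 136 (mod 145)

Apply the extended Euclidean algorithm to (145, 16), tracking rows (r, s, t) with s·145 + t·16 = r. Each division r_prev = q·r_cur + r_new produces the new row as (previous row) − q·(current row):
  row A: (145, 1, 0)   [1·145 + 0·16 = 145]
  row B: (16, 0, 1)   [0·145 + 1·16 = 16]
  145 = 9·16 + 1   → row C = row A − 9·row B = (1, 1, −9)   [check: 1·145 − 9·16 = 1]
  16 = 16·1 + 0   → remainder 0, stop. gcd = 1 (last nonzero row C).
The gcd is 1, so 16 is invertible mod 145. The last nonzero row gives 1·145 − 9·16 = 1, so t = −9. So 16^(−1) ≡ −9 ≡ 136 (mod 145). Verify: 16 · 136 = 2176 ≡ 1 (mod 145). ✓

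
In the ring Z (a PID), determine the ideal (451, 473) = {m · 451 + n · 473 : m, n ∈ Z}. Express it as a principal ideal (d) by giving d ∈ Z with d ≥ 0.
(451, 473) = (11); d = 11

In the PID Z, (a, b) is generated by gcd(a, b). Compute gcd(473, 451) with the extended Euclidean algorithm, tracking rows (r, s, t) with s·473 + t·451 = r:
  row A: (473, 1, 0)   [1·473 + 0·451 = 473]
  row B: (451, 0, 1)   [0·473 + 1·451 = 451]
  473 = 1·451 + 22   → row C = row A − 1·row B = (22, 1, −1)   [check: 1·473 − 1·451 = 22]
  451 = 20·22 + 11   → row D = row B − 20·row C = (11, −20, 21)   [check: −20·473 + 21·451 = 11]
  22 = 2·11 + 0   → remainder 0, stop. gcd = 11 (last nonzero row D).
So gcd(451, 473) = 11, with Bézout identity −20·473 + 21·451 = 11. Containment (⊇): the Bézout identity exhibits 11 as an element of (451, 473), giving (11) ⊆ (451, 473). Containment (⊆): since 11 | 451 and 11 | 473 (451 = 11·41, 473 = 11·43), every Z-linear combination of 451 and 473 is divisible by 11, so (451, 473) ⊆ (11). Therefore (451, 473) = (11), d = 11.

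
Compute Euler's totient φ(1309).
φ is multiplicative, with φ(p^e) = p^e − p^(e−1). Factorise 1309 = 7 · 11 · 17. Then
  φ(1309) = (7 − 1) · (11 − 1) · (17 − 1) = 6 · 10 · 16 = 960.

Final answer: φ(1309) = 960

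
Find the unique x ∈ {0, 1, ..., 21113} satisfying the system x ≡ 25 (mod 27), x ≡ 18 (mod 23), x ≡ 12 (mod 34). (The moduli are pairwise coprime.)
x ≡ 8206 (mod 21114); the representative in [0, 21114) is 8206

The moduli 27, 23, 34 are pairwise coprime, so by the CRT there is a unique solution mod 27·23·34 = 21114.
Solve by successive substitution. Start with x ≡ 25 (mod 27).
  Combine with x ≡ 18 (mod 23): write x = 25 + 27·t and require 25 + 27·t ≡ 18 (mod 23), i.e. 27·t ≡ 18 − 25 ≡ 16 (mod 23). Since 27^(−1) ≡ 6 (mod 23) (27 ≡ 4 (mod 23)), t ≡ 6·16 ≡ 4 (mod 23). So x ≡ 25 + 27·4 = 133 (mod 621).
  Combine with x ≡ 12 (mod 34): write x = 133 + 621·t and require 133 + 621·t ≡ 12 (mod 34), i.e. 621·t ≡ 12 − 133 ≡ 15 (mod 34). Since 621^(−1) ≡ 19 (mod 34) (621 ≡ 9 (mod 34)), t ≡ 19·15 ≡ 13 (mod 34). So x ≡ 133 + 621·13 = 8206 (mod 21114).
Unique solution in [0, 21114): x = 8206.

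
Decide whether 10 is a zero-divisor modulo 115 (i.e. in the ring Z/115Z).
YES

gcd(10, 115) = 5 > 1, so 10 is not a unit in Z/115Z. In Z/nZ every nonzero non-unit is a zero-divisor: explicitly, take b = 115/gcd = 23 ≠ 0 (mod 115); then 10·23 = 230 = 2·115, i.e. 10·23 ≡ 0 (mod 115). So 10 is a zero-divisor.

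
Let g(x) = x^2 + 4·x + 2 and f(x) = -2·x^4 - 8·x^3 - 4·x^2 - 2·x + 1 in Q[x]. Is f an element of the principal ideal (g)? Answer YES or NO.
In Q[x] the ideal (g) consists of all multiples of g, so f ∈ (g) iff g | f, i.e. iff the remainder of f on division by g is 0. Divide f by g (g is monic, so eliminate the leading term of the running remainder at each step):
  leading term -2·x^4: subtract (-2·x^2)·g(x) = -2·x^4 - 8·x^3 - 4·x^2, leaving 1 - 2·x
The remainder r(x) = 1 - 2·x ≠ 0 (and deg r < deg g), so g ∤ f, i.e. f ∉ (g).

Final answer: NO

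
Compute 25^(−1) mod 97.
Apply the extended Euclidean algorithm to (97, 25), tracking rows (r, s, t) with s·97 + t·25 = r. Each division r_prev = q·r_cur + r_new produces the new row as (previous row) − q·(current row):
  row A: (97, 1, 0)   [1·97 + 0·25 = 97]
  row B: (25, 0, 1)   [0·97 + 1·25 = 25]
  97 = 3·25 + 22   → row C = row A − 3·row B = (22, 1, −3)   [check: 1·97 − 3·25 = 22]
  25 = 1·22 + 3   → row D = row B − 1·row C = (3, −1, 4)   [check: −1·97 + 4·25 = 3]
  22 = 7·3 + 1   → row E = row C − 7·row D = (1, 8, −31)   [check: 8·97 − 31·25 = 1]
  3 = 3·1 + 0   → remainder 0, stop. gcd = 1 (last nonzero row E).
The gcd is 1, so 25 is invertible mod 97. The last nonzero row gives 8·97 − 31·25 = 1, so t = −31. So 25^(−1) ≡ −31 ≡ 66 (mod 97). Verify: 25 · 66 = 1650 ≡ 1 (mod 97). ✓

Final answer: 25^(−1) ≡ 66 (mod 97)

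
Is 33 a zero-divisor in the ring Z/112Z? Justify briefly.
gcd(33, 112) = 1, so 33 is a unit in Z/112Z (it has a multiplicative inverse). A unit cannot be a zero-divisor: if 33·b ≡ 0 then multiplying both sides by 33^(−1) gives b ≡ 0. So 33 is not a zero-divisor.

Final answer: NO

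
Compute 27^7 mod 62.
Use repeated squaring. Binary(7) = 111. Walk through the bits of the exponent 7 left-to-right: at each bit after the leading one, square the running value, then multiply by 27 if the bit is 1 (always reducing mod 62):
  bit 1 = 1 (leading): start with 27.
  bit 2 = 1: square 27^2 = 729 ≡ 47; bit is 1, so multiply 47·27 = 1269 ≡ 29 (mod 62).
  bit 3 = 1: square 29^2 = 841 ≡ 35; bit is 1, so multiply 35·27 = 945 ≡ 15 (mod 62).
Final value: 27^7 ≡ 15 (mod 62).

Final answer: 15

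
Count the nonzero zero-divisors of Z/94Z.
In Z/94Z each nonzero element is either a unit (gcd with 94 is 1) or a zero-divisor (gcd > 1). The number of units is φ(94): factorise 94 = 2 · 47, so φ(94) = (2 − 1) · (47 − 1) = 1 · 46 = 46. The nonzero elements number 94 − 1 = 93. Hence the nonzero zero-divisors number 93 − 46 = 47.

Final answer: Z/94Z has 47 nonzero zero-divisors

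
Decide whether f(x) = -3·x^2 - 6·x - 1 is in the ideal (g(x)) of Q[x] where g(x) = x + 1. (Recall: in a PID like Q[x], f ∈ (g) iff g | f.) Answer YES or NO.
NO

In Q[x] the ideal (g) consists of all multiples of g, so f ∈ (g) iff g | f, i.e. iff the remainder of f on division by g is 0. Divide f by g (g is monic, so eliminate the leading term of the running remainder at each step):
  leading term -3·x^2: subtract (-3·x)·g(x) = -3·x^2 - 3·x, leaving -3·x - 1
  leading term -3·x: subtract (-3)·g(x) = -3·x - 3, leaving 2
The remainder r(x) = 2 ≠ 0 (and deg r < deg g), so g ∤ f, i.e. f ∉ (g).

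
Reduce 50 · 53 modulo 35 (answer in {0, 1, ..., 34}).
Reduce the factors first: 50 ≡ 15, 53 ≡ 18 (mod 35), so 50 · 53 ≡ 15 · 18 (mod 35). 15 · 18 = 270. Dividing by 35: 270 = 7·35 + 25. So (50 · 53) mod 35 = 25.

Final answer: 25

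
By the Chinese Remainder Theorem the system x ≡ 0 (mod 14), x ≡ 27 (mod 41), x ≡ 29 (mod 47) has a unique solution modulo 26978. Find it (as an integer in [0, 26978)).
x ≡ 5152 (mod 26978); the representative in [0, 26978) is 5152

The moduli 14, 41, 47 are pairwise coprime, so by the CRT there is a unique solution mod 14·41·47 = 26978.
Solve by successive substitution. Start with x ≡ 0 (mod 14).
  Combine with x ≡ 27 (mod 41): write x = 14·t and require 14·t ≡ 27 (mod 41). Since 14^(−1) ≡ 3 (mod 41), t ≡ 3·27 ≡ 40 (mod 41). So x ≡ 14·40 = 560 (mod 574).
  Combine with x ≡ 29 (mod 47): write x = 560 + 574·t and require 560 + 574·t ≡ 29 (mod 47), i.e. 574·t ≡ 29 − 560 ≡ 33 (mod 47). Since 574^(−1) ≡ 33 (mod 47) (574 ≡ 10 (mod 47)), t ≡ 33·33 ≡ 8 (mod 47). So x ≡ 560 + 574·8 = 5152 (mod 26978).
Unique solution in [0, 26978): x = 5152.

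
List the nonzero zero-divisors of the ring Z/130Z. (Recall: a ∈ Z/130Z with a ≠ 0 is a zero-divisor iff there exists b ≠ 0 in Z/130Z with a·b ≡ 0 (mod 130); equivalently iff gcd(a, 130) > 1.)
An element a ∈ Z/130Z (with a ≠ 0) is a zero-divisor iff gcd(a, 130) > 1 (because a is a unit precisely when gcd(a, n) = 1, and in Z/nZ every nonzero, non-unit element is a zero-divisor). Scan a = 1, ..., 129 and keep those with gcd(a, 130) > 1:
  gcd(2, 130) = 2, gcd(4, 130) = 2, gcd(5, 130) = 5, gcd(6, 130) = 2, gcd(8, 130) = 2, gcd(10, 130) = 10, gcd(12, 130) = 2, gcd(13, 130) = 13, gcd(14, 130) = 2, gcd(15, 130) = 5, gcd(16, 130) = 2, gcd(18, 130) = 2, gcd(20, 130) = 10, gcd(22, 130) = 2, gcd(24, 130) = 2, gcd(25, 130) = 5, gcd(26, 130) = 26, gcd(28, 130) = 2, gcd(30, 130) = 10, gcd(32, 130) = 2, gcd(34, 130) = 2, gcd(35, 130) = 5, gcd(36, 130) = 2, gcd(38, 130) = 2, gcd(39, 130) = 13, gcd(40, 130) = 10, gcd(42, 130) = 2, gcd(44, 130) = 2, gcd(45, 130) = 5, gcd(46, 130) = 2, gcd(48, 130) = 2, gcd(50, 130) = 10, gcd(52, 130) = 26, gcd(54, 130) = 2, gcd(55, 130) = 5, gcd(56, 130) = 2, gcd(58, 130) = 2, gcd(60, 130) = 10, gcd(62, 130) = 2, gcd(64, 130) = 2, gcd(65, 130) = 65, gcd(66, 130) = 2, gcd(68, 130) = 2, gcd(70, 130) = 10, gcd(72, 130) = 2, gcd(74, 130) = 2, gcd(75, 130) = 5, gcd(76, 130) = 2, gcd(78, 130) = 26, gcd(80, 130) = 10, gcd(82, 130) = 2, gcd(84, 130) = 2, gcd(85, 130) = 5, gcd(86, 130) = 2, gcd(88, 130) = 2, gcd(90, 130) = 10, gcd(91, 130) = 13, gcd(92, 130) = 2, gcd(94, 130) = 2, gcd(95, 130) = 5, gcd(96, 130) = 2, gcd(98, 130) = 2, gcd(100, 130) = 10, gcd(102, 130) = 2, gcd(104, 130) = 26, gcd(105, 130) = 5, gcd(106, 130) = 2, gcd(108, 130) = 2, gcd(110, 130) = 10, gcd(112, 130) = 2, gcd(114, 130) = 2, gcd(115, 130) = 5, gcd(116, 130) = 2, gcd(117, 130) = 13, gcd(118, 130) = 2, gcd(120, 130) = 10, gcd(122, 130) = 2, gcd(124, 130) = 2, gcd(125, 130) = 5, gcd(126, 130) = 2, gcd(128, 130) = 2.
All other a ∈ {1, ..., 129} have gcd(a, 130) = 1 and are units. So the nonzero zero-divisors are exactly the 81 values of a appearing in this scan.

Final answer: nonzero zero-divisors of Z/130Z = {2, 4, 5, 6, 8, 10, 12, 13, 14, 15, 16, 18, 20, 22, 24, 25, 26, 28, 30, 32, 34, 35, 36, 38, 39, 40, 42, 44, 45, 46, 48, 50, 52, 54, 55, 56, 58, 60, 62, 64, 65, 66, 68, 70, 72, 74, 75, 76, 78, 80, 82, 84, 85, 86, 88, 90, 91, 92, 94, 95, 96, 98, 100, 102, 104, 105, 106, 108, 110, 112, 114, 115, 116, 117, 118, 120, 122, 124, 125, 126, 128}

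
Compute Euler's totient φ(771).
φ(771) = 512

φ is multiplicative, with φ(p^e) = p^e − p^(e−1). Factorise 771 = 3 · 257. Then
  φ(771) = (3 − 1) · (257 − 1) = 2 · 256 = 512.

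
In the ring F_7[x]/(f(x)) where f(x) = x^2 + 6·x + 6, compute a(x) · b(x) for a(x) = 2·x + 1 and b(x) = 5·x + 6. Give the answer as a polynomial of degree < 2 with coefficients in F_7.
a · b ≡ 6·x + 2 (mod f(x))

Multiply as integer polynomials: a · b = 10·x^2 + 17·x + 6. Reducing coefficients mod 7: a · b ≡ 3·x^2 + 3·x + 6. Now divide by f(x) = x^2 + 6·x + 6 in F_7[x], eliminating the leading term at each step:
  leading term 3·x^2: subtract (3)·f(x) = 3·x^2 + 4·x + 4, leaving 6·x + 2 (coefficients mod 7)
The degree is now < 2, so this is the remainder. Hence a · b ≡ 6·x + 2 in F_7[x]/(f).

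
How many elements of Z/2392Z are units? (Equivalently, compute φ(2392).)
Z/2392Z has φ(2392) = 1056 units

An element a ∈ Z/2392Z is a unit iff gcd(a, 2392) = 1, so the number of units is φ(2392). φ is multiplicative, with φ(p^e) = p^e − p^(e−1). Factorise 2392 = 2^3 · 13 · 23. Then
  φ(2392) = (2^3 − 2^2) · (13 − 1) · (23 − 1) = 4 · 12 · 22 = 1056.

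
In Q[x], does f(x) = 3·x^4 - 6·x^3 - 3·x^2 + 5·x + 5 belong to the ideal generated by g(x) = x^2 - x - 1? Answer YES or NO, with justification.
NO

In Q[x] the ideal (g) consists of all multiples of g, so f ∈ (g) iff g | f, i.e. iff the remainder of f on division by g is 0. Divide f by g (g is monic, so eliminate the leading term of the running remainder at each step):
  leading term 3·x^4: subtract (3·x^2)·g(x) = 3·x^4 - 3·x^3 - 3·x^2, leaving -3·x^3 + 5·x + 5
  leading term -3·x^3: subtract (-3·x)·g(x) = -3·x^3 + 3·x^2 + 3·x, leaving -3·x^2 + 2·x + 5
  leading term -3·x^2: subtract (-3)·g(x) = -3·x^2 + 3·x + 3, leaving 2 - x
The remainder r(x) = 2 - x ≠ 0 (and deg r < deg g), so g ∤ f, i.e. f ∉ (g).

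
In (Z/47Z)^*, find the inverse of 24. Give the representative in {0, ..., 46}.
Apply the extended Euclidean algorithm to (47, 24), tracking rows (r, s, t) with s·47 + t·24 = r. Each division r_prev = q·r_cur + r_new produces the new row as (previous row) − q·(current row):
  row A: (47, 1, 0)   [1·47 + 0·24 = 47]
  row B: (24, 0, 1)   [0·47 + 1·24 = 24]
  47 = 1·24 + 23   → row C = row A − 1·row B = (23, 1, −1)   [check: 1·47 − 1·24 = 23]
  24 = 1·23 + 1   → row D = row B − 1·row C = (1, −1, 2)   [check: −1·47 + 2·24 = 1]
  23 = 23·1 + 0   → remainder 0, stop. gcd = 1 (last nonzero row D).
The gcd is 1, so 24 is invertible mod 47. The last nonzero row gives −1·47 + 2·24 = 1, so t = 2. So 24^(−1) ≡ 2 (mod 47). Verify: 24 · 2 = 48 ≡ 1 (mod 47). ✓

Final answer: 24^(−1) ≡ 2 (mod 47)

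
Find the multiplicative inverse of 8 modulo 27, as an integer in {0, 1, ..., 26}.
8^(−1) ≡ 17 (mod 27)

Apply the extended Euclidean algorithm to (27, 8), tracking rows (r, s, t) with s·27 + t·8 = r. Each division r_prev = q·r_cur + r_new produces the new row as (previous row) − q·(current row):
  row A: (27, 1, 0)   [1·27 + 0·8 = 27]
  row B: (8, 0, 1)   [0·27 + 1·8 = 8]
  27 = 3·8 + 3   → row C = row A − 3·row B = (3, 1, −3)   [check: 1·27 − 3·8 = 3]
  8 = 2·3 + 2   → row D = row B − 2·row C = (2, −2, 7)   [check: −2·27 + 7·8 = 2]
  3 = 1·2 + 1   → row E = row C − 1·row D = (1, 3, −10)   [check: 3·27 − 10·8 = 1]
  2 = 2·1 + 0   → remainder 0, stop. gcd = 1 (last nonzero row E).
The gcd is 1, so 8 is invertible mod 27. The last nonzero row gives 3·27 − 10·8 = 1, so t = −10. So 8^(−1) ≡ −10 ≡ 17 (mod 27). Verify: 8 · 17 = 136 ≡ 1 (mod 27). ✓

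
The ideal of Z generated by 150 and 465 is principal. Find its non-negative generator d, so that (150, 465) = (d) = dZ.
(150, 465) = (15); d = 15

In the PID Z, (a, b) is generated by gcd(a, b). Compute gcd(465, 150) with the extended Euclidean algorithm, tracking rows (r, s, t) with s·465 + t·150 = r:
  row A: (465, 1, 0)   [1·465 + 0·150 = 465]
  row B: (150, 0, 1)   [0·465 + 1·150 = 150]
  465 = 3·150 + 15   → row C = row A − 3·row B = (15, 1, −3)   [check: 1·465 − 3·150 = 15]
  150 = 10·15 + 0   → remainder 0, stop. gcd = 15 (last nonzero row C).
So gcd(150, 465) = 15, with Bézout identity 1·465 − 3·150 = 15. Containment (⊇): the Bézout identity exhibits 15 as an element of (150, 465), giving (15) ⊆ (150, 465). Containment (⊆): since 15 | 150 and 15 | 465 (150 = 15·10, 465 = 15·31), every Z-linear combination of 150 and 465 is divisible by 15, so (150, 465) ⊆ (15). Therefore (150, 465) = (15), d = 15.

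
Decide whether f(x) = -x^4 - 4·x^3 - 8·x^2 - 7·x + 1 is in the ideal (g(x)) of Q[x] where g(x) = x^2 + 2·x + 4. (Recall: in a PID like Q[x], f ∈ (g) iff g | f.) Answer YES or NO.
NO

In Q[x] the ideal (g) consists of all multiples of g, so f ∈ (g) iff g | f, i.e. iff the remainder of f on division by g is 0. Divide f by g (g is monic, so eliminate the leading term of the running remainder at each step):
  leading term -x^4: subtract (-x^2)·g(x) = -x^4 - 2·x^3 - 4·x^2, leaving -2·x^3 - 4·x^2 - 7·x + 1
  leading term -2·x^3: subtract (-2·x)·g(x) = -2·x^3 - 4·x^2 - 8·x, leaving x + 1
The remainder r(x) = x + 1 ≠ 0 (and deg r < deg g), so g ∤ f, i.e. f ∉ (g).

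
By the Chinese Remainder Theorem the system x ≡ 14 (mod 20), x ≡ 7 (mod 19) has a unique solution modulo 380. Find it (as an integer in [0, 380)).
The moduli 20, 19 are pairwise coprime, so by the CRT there is a unique solution mod 20·19 = 380.
Solve by successive substitution. Start with x ≡ 14 (mod 20).
  Combine with x ≡ 7 (mod 19): write x = 14 + 20·t and require 14 + 20·t ≡ 7 (mod 19), i.e. 20·t ≡ 7 − 14 ≡ 12 (mod 19). Since 20^(−1) ≡ 1 (mod 19) (20 ≡ 1 (mod 19)), t ≡ 1·12 ≡ 12 (mod 19). So x ≡ 14 + 20·12 = 254 (mod 380).
Unique solution in [0, 380): x = 254.

Final answer: x ≡ 254 (mod 380); the representative in [0, 380) is 254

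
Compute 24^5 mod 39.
Use repeated squaring. Binary(5) = 101. Walk through the bits of the exponent 5 left-to-right: at each bit after the leading one, square the running value, then multiply by 24 if the bit is 1 (always reducing mod 39):
  bit 1 = 1 (leading): start with 24.
  bit 2 = 0: square 24^2 = 576 ≡ 30 (mod 39).
  bit 3 = 1: square 30^2 = 900 ≡ 3; bit is 1, so multiply 3·24 = 72 ≡ 33 (mod 39).
Final value: 24^5 ≡ 33 (mod 39).

Final answer: 33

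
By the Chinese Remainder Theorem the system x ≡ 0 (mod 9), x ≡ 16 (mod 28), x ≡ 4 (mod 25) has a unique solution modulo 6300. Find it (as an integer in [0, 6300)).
x ≡ 4104 (mod 6300); the representative in [0, 6300) is 4104

The moduli 9, 28, 25 are pairwise coprime, so by the CRT there is a unique solution mod 9·28·25 = 6300.
Solve by successive substitution. Start with x ≡ 0 (mod 9).
  Combine with x ≡ 16 (mod 28): write x = 9·t and require 9·t ≡ 16 (mod 28). Since 9^(−1) ≡ 25 (mod 28), t ≡ 25·16 ≡ 8 (mod 28). So x ≡ 9·8 = 72 (mod 252).
  Combine with x ≡ 4 (mod 25): write x = 72 + 252·t and require 72 + 252·t ≡ 4 (mod 25), i.e. 252·t ≡ 4 − 72 ≡ 7 (mod 25). Since 252^(−1) ≡ 13 (mod 25) (252 ≡ 2 (mod 25)), t ≡ 13·7 ≡ 16 (mod 25). So x ≡ 72 + 252·16 = 4104 (mod 6300).
Unique solution in [0, 6300): x = 4104.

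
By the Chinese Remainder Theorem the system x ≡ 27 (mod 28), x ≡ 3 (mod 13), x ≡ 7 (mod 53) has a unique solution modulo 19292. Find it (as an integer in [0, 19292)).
The moduli 28, 13, 53 are pairwise coprime, so by the CRT there is a unique solution mod 28·13·53 = 19292.
Solve by successive substitution. Start with x ≡ 27 (mod 28).
  Combine with x ≡ 3 (mod 13): write x = 27 + 28·t and require 27 + 28·t ≡ 3 (mod 13), i.e. 28·t ≡ 3 − 27 ≡ 2 (mod 13). Since 28^(−1) ≡ 7 (mod 13) (28 ≡ 2 (mod 13)), t ≡ 7·2 ≡ 1 (mod 13). So x ≡ 27 + 28·1 = 55 (mod 364).
  Combine with x ≡ 7 (mod 53): write x = 55 + 364·t and require 55 + 364·t ≡ 7 (mod 53), i.e. 364·t ≡ 7 − 55 ≡ 5 (mod 53). Since 364^(−1) ≡ 15 (mod 53) (364 ≡ 46 (mod 53)), t ≡ 15·5 ≡ 22 (mod 53). So x ≡ 55 + 364·22 = 8063 (mod 19292).
Unique solution in [0, 19292): x = 8063.

Final answer: x ≡ 8063 (mod 19292); the representative in [0, 19292) is 8063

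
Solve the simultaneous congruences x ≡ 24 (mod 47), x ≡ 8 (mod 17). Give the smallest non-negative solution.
x ≡ 212 (mod 799); the representative in [0, 799) is 212

The moduli 47, 17 are pairwise coprime, so by the CRT there is a unique solution mod 47·17 = 799.
Solve by successive substitution. Start with x ≡ 24 (mod 47).
  Combine with x ≡ 8 (mod 17): write x = 24 + 47·t and require 24 + 47·t ≡ 8 (mod 17), i.e. 47·t ≡ 8 − 24 ≡ 1 (mod 17). Since 47^(−1) ≡ 4 (mod 17) (47 ≡ 13 (mod 17)), t ≡ 4·1 ≡ 4 (mod 17). So x ≡ 24 + 47·4 = 212 (mod 799).
Unique solution in [0, 799): x = 212.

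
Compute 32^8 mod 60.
Use repeated squaring. Binary(8) = 1000. Walk through the bits of the exponent 8 left-to-right: at each bit after the leading one, square the running value, then multiply by 32 if the bit is 1 (always reducing mod 60):
  bit 1 = 1 (leading): start with 32.
  bit 2 = 0: square 32^2 = 1024 ≡ 4 (mod 60).
  bit 3 = 0: square 4^2 = 16 (mod 60).
  bit 4 = 0: square 16^2 = 256 ≡ 16 (mod 60).
Final value: 32^8 ≡ 16 (mod 60).

Final answer: 16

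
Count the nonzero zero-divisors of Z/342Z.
Z/342Z has 233 nonzero zero-divisors

In Z/342Z each nonzero element is either a unit (gcd with 342 is 1) or a zero-divisor (gcd > 1). The number of units is φ(342): factorise 342 = 2 · 3^2 · 19, so φ(342) = (2 − 1) · (3^2 − 3^1) · (19 − 1) = 1 · 6 · 18 = 108. The nonzero elements number 342 − 1 = 341. Hence the nonzero zero-divisors number 341 − 108 = 233.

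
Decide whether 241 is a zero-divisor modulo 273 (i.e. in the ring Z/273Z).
NO

gcd(241, 273) = 1, so 241 is a unit in Z/273Z (it has a multiplicative inverse). A unit cannot be a zero-divisor: if 241·b ≡ 0 then multiplying both sides by 241^(−1) gives b ≡ 0. So 241 is not a zero-divisor.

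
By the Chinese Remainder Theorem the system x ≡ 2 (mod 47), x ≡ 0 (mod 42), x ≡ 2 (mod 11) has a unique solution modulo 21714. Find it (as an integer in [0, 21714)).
x ≡ 8274 (mod 21714); the representative in [0, 21714) is 8274

The moduli 47, 42, 11 are pairwise coprime, so by the CRT there is a unique solution mod 47·42·11 = 21714.
Solve by successive substitution. Start with x ≡ 2 (mod 47).
  Combine with x ≡ 0 (mod 42): write x = 2 + 47·t and require 2 + 47·t ≡ 0 (mod 42), i.e. 47·t ≡ 0 − 2 ≡ 40 (mod 42). Since 47^(−1) ≡ 17 (mod 42) (47 ≡ 5 (mod 42)), t ≡ 17·40 ≡ 8 (mod 42). So x ≡ 2 + 47·8 = 378 (mod 1974).
  Combine with x ≡ 2 (mod 11): write x = 378 + 1974·t and require 378 + 1974·t ≡ 2 (mod 11), i.e. 1974·t ≡ 2 − 378 ≡ 9 (mod 11). Since 1974^(−1) ≡ 9 (mod 11) (1974 ≡ 5 (mod 11)), t ≡ 9·9 ≡ 4 (mod 11). So x ≡ 378 + 1974·4 = 8274 (mod 21714).
Unique solution in [0, 21714): x = 8274.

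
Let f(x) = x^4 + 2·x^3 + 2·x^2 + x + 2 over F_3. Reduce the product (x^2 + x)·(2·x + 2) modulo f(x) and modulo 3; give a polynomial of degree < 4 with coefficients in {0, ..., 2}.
Multiply as integer polynomials: a · b = 2·x^3 + 4·x^2 + 2·x. Reducing coefficients mod 3: a · b ≡ 2·x^3 + x^2 + 2·x. This already has degree < 4, so no reduction by f is needed. Hence a · b ≡ 2·x^3 + x^2 + 2·x in F_3[x]/(f).

Final answer: a · b ≡ 2·x^3 + x^2 + 2·x (mod f(x))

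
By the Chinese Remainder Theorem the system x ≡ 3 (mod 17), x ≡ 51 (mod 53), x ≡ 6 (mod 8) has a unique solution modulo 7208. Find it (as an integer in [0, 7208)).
x ≡ 5086 (mod 7208); the representative in [0, 7208) is 5086

The moduli 17, 53, 8 are pairwise coprime, so by the CRT there is a unique solution mod 17·53·8 = 7208.
Solve by successive substitution. Start with x ≡ 3 (mod 17).
  Combine with x ≡ 51 (mod 53): write x = 3 + 17·t and require 3 + 17·t ≡ 51 (mod 53), i.e. 17·t ≡ 51 − 3 ≡ 48 (mod 53). Since 17^(−1) ≡ 25 (mod 53), t ≡ 25·48 ≡ 34 (mod 53). So x ≡ 3 + 17·34 = 581 (mod 901).
  Combine with x ≡ 6 (mod 8): write x = 581 + 901·t and require 581 + 901·t ≡ 6 (mod 8), i.e. 901·t ≡ 6 − 581 ≡ 1 (mod 8). Since 901^(−1) ≡ 5 (mod 8) (901 ≡ 5 (mod 8)), t ≡ 5·1 ≡ 5 (mod 8). So x ≡ 581 + 901·5 = 5086 (mod 7208).
Unique solution in [0, 7208): x = 5086.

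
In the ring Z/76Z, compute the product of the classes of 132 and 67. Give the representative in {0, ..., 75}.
Reduce the factors first: 132 ≡ 56 (mod 76), so 132 · 67 ≡ 56 · 67 (mod 76). 56 · 67 = 3752. Dividing by 76: 3752 = 49·76 + 28. So (132 · 67) mod 76 = 28.

Final answer: 28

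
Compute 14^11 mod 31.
Use repeated squaring. Binary(11) = 1011. Walk through the bits of the exponent 11 left-to-right: at each bit after the leading one, square the running value, then multiply by 14 if the bit is 1 (always reducing mod 31):
  bit 1 = 1 (leading): start with 14.
  bit 2 = 0: square 14^2 = 196 ≡ 10 (mod 31).
  bit 3 = 1: square 10^2 = 100 ≡ 7; bit is 1, so multiply 7·14 = 98 ≡ 5 (mod 31).
  bit 4 = 1: square 5^2 = 25; bit is 1, so multiply 25·14 = 350 ≡ 9 (mod 31).
Final value: 14^11 ≡ 9 (mod 31).

Final answer: 9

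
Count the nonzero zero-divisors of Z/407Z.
Z/407Z has 46 nonzero zero-divisors

In Z/407Z each nonzero element is either a unit (gcd with 407 is 1) or a zero-divisor (gcd > 1). The number of units is φ(407): factorise 407 = 11 · 37, so φ(407) = (11 − 1) · (37 − 1) = 10 · 36 = 360. The nonzero elements number 407 − 1 = 406. Hence the nonzero zero-divisors number 406 − 360 = 46.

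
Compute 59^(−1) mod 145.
59^(−1) ≡ 59 (mod 145)

Apply the extended Euclidean algorithm to (145, 59), tracking rows (r, s, t) with s·145 + t·59 = r. Each division r_prev = q·r_cur + r_new produces the new row as (previous row) − q·(current row):
  row A: (145, 1, 0)   [1·145 + 0·59 = 145]
  row B: (59, 0, 1)   [0·145 + 1·59 = 59]
  145 = 2·59 + 27   → row C = row A − 2·row B = (27, 1, −2)   [check: 1·145 − 2·59 = 27]
  59 = 2·27 + 5   → row D = row B − 2·row C = (5, −2, 5)   [check: −2·145 + 5·59 = 5]
  27 = 5·5 + 2   → row E = row C − 5·row D = (2, 11, −27)   [check: 11·145 − 27·59 = 2]
  5 = 2·2 + 1   → row F = row D − 2·row E = (1, −24, 59)   [check: −24·145 + 59·59 = 1]
  2 = 2·1 + 0   → remainder 0, stop. gcd = 1 (last nonzero row F).
The gcd is 1, so 59 is invertible mod 145. The last nonzero row gives −24·145 + 59·59 = 1, so t = 59. So 59^(−1) ≡ 59 (mod 145). Verify: 59 · 59 = 3481 ≡ 1 (mod 145). ✓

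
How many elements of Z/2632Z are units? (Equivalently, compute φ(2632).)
An element a ∈ Z/2632Z is a unit iff gcd(a, 2632) = 1, so the number of units is φ(2632). φ is multiplicative, with φ(p^e) = p^e − p^(e−1). Factorise 2632 = 2^3 · 7 · 47. Then
  φ(2632) = (2^3 − 2^2) · (7 − 1) · (47 − 1) = 4 · 6 · 46 = 1104.

Final answer: Z/2632Z has φ(2632) = 1104 units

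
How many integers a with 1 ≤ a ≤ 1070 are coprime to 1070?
The number of a ∈ {1, ..., 1070} with gcd(a, 1070) = 1 is by definition Euler's totient φ(1070). φ is multiplicative, with φ(p^e) = p^e − p^(e−1). Factorise 1070 = 2 · 5 · 107. Then
  φ(1070) = (2 − 1) · (5 − 1) · (107 − 1) = 1 · 4 · 106 = 424.
So there are 424 such integers.

Final answer: 424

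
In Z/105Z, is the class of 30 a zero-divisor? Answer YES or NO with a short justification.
YES

gcd(30, 105) = 15 > 1, so 30 is not a unit in Z/105Z. In Z/nZ every nonzero non-unit is a zero-divisor: explicitly, take b = 105/gcd = 7 ≠ 0 (mod 105); then 30·7 = 210 = 2·105, i.e. 30·7 ≡ 0 (mod 105). So 30 is a zero-divisor.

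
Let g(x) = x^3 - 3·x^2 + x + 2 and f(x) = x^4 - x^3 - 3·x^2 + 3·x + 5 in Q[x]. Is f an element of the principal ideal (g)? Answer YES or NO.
NO

In Q[x] the ideal (g) consists of all multiples of g, so f ∈ (g) iff g | f, i.e. iff the remainder of f on division by g is 0. Divide f by g (g is monic, so eliminate the leading term of the running remainder at each step):
  leading term x^4: subtract (x)·g(x) = x^4 - 3·x^3 + x^2 + 2·x, leaving 2·x^3 - 4·x^2 + x + 5
  leading term 2·x^3: subtract (2)·g(x) = 2·x^3 - 6·x^2 + 2·x + 4, leaving 2·x^2 - x + 1
The remainder r(x) = 2·x^2 - x + 1 ≠ 0 (and deg r < deg g), so g ∤ f, i.e. f ∉ (g).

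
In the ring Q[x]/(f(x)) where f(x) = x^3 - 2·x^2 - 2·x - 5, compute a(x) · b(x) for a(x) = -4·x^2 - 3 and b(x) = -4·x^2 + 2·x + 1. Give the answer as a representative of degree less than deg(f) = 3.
First multiply in Q[x] without reducing: a · b = 16·x^4 - 8·x^3 + 8·x^2 - 6·x - 3. Now divide by f(x) = x^3 - 2·x^2 - 2·x - 5, eliminating the leading term at each step:
  leading term 16·x^4: subtract (16·x)·f(x) = 16·x^4 - 32·x^3 - 32·x^2 - 80·x, leaving 24·x^3 + 40·x^2 + 74·x - 3
  leading term 24·x^3: subtract (24)·f(x) = 24·x^3 - 48·x^2 - 48·x - 120, leaving 88·x^2 + 122·x + 117
The degree is now < 3, so this is the remainder. Hence a · b ≡ 88·x^2 + 122·x + 117 in Q[x]/(f).

Final answer: a · b ≡ 88·x^2 + 122·x + 117 (mod f(x))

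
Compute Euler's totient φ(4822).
φ(4822) = 2410

φ is multiplicative, with φ(p^e) = p^e − p^(e−1). Factorise 4822 = 2 · 2411. Then
  φ(4822) = (2 − 1) · (2411 − 1) = 1 · 2410 = 2410.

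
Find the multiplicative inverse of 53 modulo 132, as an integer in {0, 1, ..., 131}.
Apply the extended Euclidean algorithm to (132, 53), tracking rows (r, s, t) with s·132 + t·53 = r. Each division r_prev = q·r_cur + r_new produces the new row as (previous row) − q·(current row):
  row A: (132, 1, 0)   [1·132 + 0·53 = 132]
  row B: (53, 0, 1)   [0·132 + 1·53 = 53]
  132 = 2·53 + 26   → row C = row A − 2·row B = (26, 1, −2)   [check: 1·132 − 2·53 = 26]
  53 = 2·26 + 1   → row D = row B − 2·row C = (1, −2, 5)   [check: −2·132 + 5·53 = 1]
  26 = 26·1 + 0   → remainder 0, stop. gcd = 1 (last nonzero row D).
The gcd is 1, so 53 is invertible mod 132. The last nonzero row gives −2·132 + 5·53 = 1, so t = 5. So 53^(−1) ≡ 5 (mod 132). Verify: 53 · 5 = 265 ≡ 1 (mod 132). ✓

Final answer: 53^(−1) ≡ 5 (mod 132)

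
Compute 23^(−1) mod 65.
23^(−1) ≡ 17 (mod 65)

Apply the extended Euclidean algorithm to (65, 23), tracking rows (r, s, t) with s·65 + t·23 = r. Each division r_prev = q·r_cur + r_new produces the new row as (previous row) − q·(current row):
  row A: (65, 1, 0)   [1·65 + 0·23 = 65]
  row B: (23, 0, 1)   [0·65 + 1·23 = 23]
  65 = 2·23 + 19   → row C = row A − 2·row B = (19, 1, −2)   [check: 1·65 − 2·23 = 19]
  23 = 1·19 + 4   → row D = row B − 1·row C = (4, −1, 3)   [check: −1·65 + 3·23 = 4]
  19 = 4·4 + 3   → row E = row C − 4·row D = (3, 5, −14)   [check: 5·65 − 14·23 = 3]
  4 = 1·3 + 1   → row F = row D − 1·row E = (1, −6, 17)   [check: −6·65 + 17·23 = 1]
  3 = 3·1 + 0   → remainder 0, stop. gcd = 1 (last nonzero row F).
The gcd is 1, so 23 is invertible mod 65. The last nonzero row gives −6·65 + 17·23 = 1, so t = 17. So 23^(−1) ≡ 17 (mod 65). Verify: 23 · 17 = 391 ≡ 1 (mod 65). ✓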